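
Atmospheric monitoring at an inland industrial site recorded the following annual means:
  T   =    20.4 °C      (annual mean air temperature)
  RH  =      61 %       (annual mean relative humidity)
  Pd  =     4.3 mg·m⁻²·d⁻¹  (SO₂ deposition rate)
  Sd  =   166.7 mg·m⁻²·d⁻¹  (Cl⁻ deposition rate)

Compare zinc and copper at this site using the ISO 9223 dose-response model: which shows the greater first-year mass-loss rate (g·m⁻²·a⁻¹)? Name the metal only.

zinc: T>10 °C ⇒ hinge -0.071·(20.4−10) = -0.7384
  Pd branch = 0.0129·Pd^0.44·e^(0.046·RH+f) = 0.1938 μm/a
  Sd branch = 0.0175·Sd^0.57·e^(0.008·RH+0.085·T) = 2.982 μm/a
  r_corr = 0.1938 + 2.982 = 3.176 μm/a
  mass loss = 3.176 μm/a × 7.14 g/cm³ = 22.68 g·m⁻²·a⁻¹
copper: f(T) = -0.080·(T−10) [T>10 °C] = -0.8320
  SO₂ term: 0.0053·4.3^0.26·exp(0.059·61-0.8320) = 0.1232
  Cl⁻ term: 0.01025·166.7^0.27·exp(0.036·61+0.049·20.4) = 0.9965
  sum: 0.1232 + 0.9965 → r_corr = 1.12 μm/a
  mass loss = 1.12 μm/a × 8.96 g/cm³ = 10.03 g·m⁻²·a⁻¹
Ordering by g·m⁻²·a⁻¹: zinc (22.7) > copper (10)

zinc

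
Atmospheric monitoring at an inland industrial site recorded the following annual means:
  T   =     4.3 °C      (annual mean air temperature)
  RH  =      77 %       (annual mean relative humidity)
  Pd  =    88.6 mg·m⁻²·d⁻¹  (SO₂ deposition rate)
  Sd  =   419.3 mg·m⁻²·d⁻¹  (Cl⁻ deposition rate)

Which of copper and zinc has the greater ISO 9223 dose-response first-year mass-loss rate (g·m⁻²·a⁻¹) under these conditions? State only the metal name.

zinc

copper: f(T) = +0.126·(T−10) [T≤10 °C] = -0.7182
  Pd branch = 0.0053·Pd^0.26·e^(0.059·RH+f) = 0.7793 μm/a
  Cl⁻ term: 0.01025·419.3^0.27·exp(0.036·77+0.049·4.3) = 1.033
  sum: 0.7793 + 1.033 → r_corr = 1.812 μm/a
  mass loss = 1.812 μm/a × 8.96 g/cm³ = 16.24 g·m⁻²·a⁻¹
zinc: T≤10 °C ⇒ hinge +0.038·(4.3−10) = -0.2166
  SO₂ term: 0.0129·88.6^0.44·exp(0.046·77-0.2166) = 2.58
  Cl⁻ term: 0.0175·419.3^0.57·exp(0.008·77+0.085·4.3) = 1.459
  sum: 2.58 + 1.459 → r_corr = 4.04 μm/a
  mass loss = 4.04 μm/a × 7.14 g/cm³ = 28.84 g·m⁻²·a⁻¹
Ordering by g·m⁻²·a⁻¹: zinc (28.8) > copper (16.2)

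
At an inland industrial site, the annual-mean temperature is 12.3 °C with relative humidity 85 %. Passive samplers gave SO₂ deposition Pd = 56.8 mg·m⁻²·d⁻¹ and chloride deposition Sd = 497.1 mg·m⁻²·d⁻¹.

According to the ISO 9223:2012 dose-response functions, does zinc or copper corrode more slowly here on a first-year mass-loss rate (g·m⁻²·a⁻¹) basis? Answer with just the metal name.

zinc: temperature factor f = -0.071·(2.3) = -0.1633
  sulphur-dioxide contribution → 3.234 μm/a
  chloride contribution → 3.384 μm/a
  total first-year rate 6.617 μm/a
  mass loss = 6.617 μm/a × 7.14 g/cm³ = 47.25 g·m⁻²·a⁻¹
copper: T>10 °C ⇒ hinge -0.080·(12.3−10) = -0.1840
  sulphur-dioxide contribution → 1.899 μm/a
  chloride contribution → 2.135 μm/a
  ⇒ r_corr(copper) = 4.034 μm/a
  mass loss = 4.034 μm/a × 8.96 g/cm³ = 36.15 g·m⁻²·a⁻¹
Ordering by g·m⁻²·a⁻¹: zinc (47.2) > copper (36.1)

copper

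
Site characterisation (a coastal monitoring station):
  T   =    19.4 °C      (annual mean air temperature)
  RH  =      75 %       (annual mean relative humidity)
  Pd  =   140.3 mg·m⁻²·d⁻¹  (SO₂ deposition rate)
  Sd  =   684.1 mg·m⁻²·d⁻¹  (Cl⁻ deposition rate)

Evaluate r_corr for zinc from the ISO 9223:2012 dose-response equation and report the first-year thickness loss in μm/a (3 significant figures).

r_corr = 8.69 μm/a

zinc: f(T) = -0.071·(T−10) [T>10 °C] = -0.6674
  SO₂ term: 0.0129·140.3^0.44·exp(0.046·75-0.6674) = 1.836
  Sd branch = 0.0175·Sd^0.57·e^(0.008·RH+0.085·T) = 6.851 μm/a
  sum: 1.836 + 6.851 → r_corr = 8.687 μm/a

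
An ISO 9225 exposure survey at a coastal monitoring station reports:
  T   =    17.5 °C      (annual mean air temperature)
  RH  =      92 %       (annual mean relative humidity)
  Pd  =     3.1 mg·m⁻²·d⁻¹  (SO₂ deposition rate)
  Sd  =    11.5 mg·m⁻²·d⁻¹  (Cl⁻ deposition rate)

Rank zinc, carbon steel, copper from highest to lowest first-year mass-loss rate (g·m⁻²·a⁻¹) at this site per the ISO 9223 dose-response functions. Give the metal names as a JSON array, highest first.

["carbon steel", "copper", "zinc"]

zinc: T>10 °C ⇒ hinge -0.071·(17.5−10) = -0.5325
  SO₂ term: 0.0129·3.1^0.44·exp(0.046·92-0.5325) = 0.8579
  Sd branch = 0.0175·Sd^0.57·e^(0.008·RH+0.085·T) = 0.6506 μm/a
  r_corr = 0.8579 + 0.6506 = 1.509 μm/a
  mass loss = 1.509 μm/a × 7.14 g/cm³ = 10.77 g·m⁻²·a⁻¹
carbon steel: f(T) = -0.054·(T−10) [T>10 °C] = -0.4050
  Pd branch = 1.77·Pd^0.52·e^(0.02·RH+f) = 13.39 μm/a
  Sd branch = 0.102·Sd^0.62·e^(0.033·RH+0.04·T) = 19.44 μm/a
  sum: 13.39 + 19.44 → r_corr = 32.83 μm/a
  mass loss = 32.83 μm/a × 7.85 g/cm³ = 257.7 g·m⁻²·a⁻¹
copper: temperature factor f = -0.080·(7.5) = -0.6000
  Pd branch = 0.0053·Pd^0.26·e^(0.059·RH+f) = 0.8888 μm/a
  Cl⁻ term: 0.01025·11.5^0.27·exp(0.036·92+0.049·17.5) = 1.282
  sum: 0.8888 + 1.282 → r_corr = 2.171 μm/a
  mass loss = 2.171 μm/a × 8.96 g/cm³ = 19.45 g·m⁻²·a⁻¹
Ordering by g·m⁻²·a⁻¹: carbon steel (258) > copper (19.5) > zinc (10.8)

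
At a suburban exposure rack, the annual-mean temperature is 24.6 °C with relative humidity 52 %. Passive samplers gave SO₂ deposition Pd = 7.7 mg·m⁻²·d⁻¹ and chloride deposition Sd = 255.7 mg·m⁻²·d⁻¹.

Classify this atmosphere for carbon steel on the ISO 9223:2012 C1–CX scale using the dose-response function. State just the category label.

C4

carbon steel: temperature factor f = -0.054·(14.6) = -0.7884
  SO₂ term: 1.77·7.7^0.52·exp(0.02·52-0.7884) = 6.58
  Sd branch = 0.102·Sd^0.62·e^(0.033·RH+0.04·T) = 47.21 μm/a
  sum: 6.58 + 47.21 → r_corr = 53.78 μm/a
ISO 9223 Table 2 (carbon steel): 50 < 53.8 ≤ 80 μm/a ⇒ C4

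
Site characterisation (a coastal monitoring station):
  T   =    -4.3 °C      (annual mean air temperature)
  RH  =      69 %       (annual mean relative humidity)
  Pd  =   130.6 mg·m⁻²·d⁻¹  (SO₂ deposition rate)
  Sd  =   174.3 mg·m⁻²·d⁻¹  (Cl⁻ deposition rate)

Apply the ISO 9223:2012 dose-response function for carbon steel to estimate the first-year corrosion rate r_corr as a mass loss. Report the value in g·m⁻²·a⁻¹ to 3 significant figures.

r_corr = 243 g·m⁻²·a⁻¹

carbon steel: T≤10 °C ⇒ hinge +0.150·(-4.3−10) = -2.1450
  Pd branch = 1.77·Pd^0.52·e^(0.02·RH+f) = 10.38 μm/a
  Cl⁻ term: 0.102·174.3^0.62·exp(0.033·69+0.04·-4.3) = 20.53
  r_corr = 10.38 + 20.53 = 30.91 μm/a
Convert to mass loss: 30.91 μm/a × 7.85 g/cm³ = 242.6 g·m⁻²·a⁻¹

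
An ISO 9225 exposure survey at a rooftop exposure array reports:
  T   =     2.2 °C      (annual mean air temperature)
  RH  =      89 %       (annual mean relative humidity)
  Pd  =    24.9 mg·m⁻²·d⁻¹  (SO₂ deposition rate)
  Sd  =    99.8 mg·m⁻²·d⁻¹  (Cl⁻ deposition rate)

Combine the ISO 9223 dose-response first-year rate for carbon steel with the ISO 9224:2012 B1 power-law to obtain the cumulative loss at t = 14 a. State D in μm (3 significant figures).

D(14) = 214 μm

carbon steel: f(T) = +0.150·(T−10) [T≤10 °C] = -1.1700
  SO₂ term: 1.77·24.9^0.52·exp(0.02·89-1.1700) = 17.33
  Cl⁻ term: 0.102·99.8^0.62·exp(0.033·89+0.04·2.2) = 36.46
  r_corr = 17.33 + 36.46 = 53.79 μm/a
Long-term exponent b (ISO 9224 Table 2, B1) = 0.523
  D(14) = 53.79 × 14^0.523 = 53.79 × 3.976 = 213.9 μm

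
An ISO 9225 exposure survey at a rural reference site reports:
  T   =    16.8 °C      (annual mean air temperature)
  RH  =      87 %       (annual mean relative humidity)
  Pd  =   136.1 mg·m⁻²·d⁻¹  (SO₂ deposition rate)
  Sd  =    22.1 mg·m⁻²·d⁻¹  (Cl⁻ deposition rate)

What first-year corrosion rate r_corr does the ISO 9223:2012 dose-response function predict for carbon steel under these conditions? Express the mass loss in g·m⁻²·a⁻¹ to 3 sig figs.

carbon steel: temperature factor f = -0.054·(6.8) = -0.3672
  SO₂ term: 1.77·136.1^0.52·exp(0.02·87-0.3672) = 89.9
  Cl⁻ term: 0.102·22.1^0.62·exp(0.033·87+0.04·16.8) = 24.03
  r_corr = 89.9 + 24.03 = 113.9 μm/a
Convert to mass loss: 113.9 μm/a × 7.85 g/cm³ = 894.4 g·m⁻²·a⁻¹

r_corr = 894 g·m⁻²·a⁻¹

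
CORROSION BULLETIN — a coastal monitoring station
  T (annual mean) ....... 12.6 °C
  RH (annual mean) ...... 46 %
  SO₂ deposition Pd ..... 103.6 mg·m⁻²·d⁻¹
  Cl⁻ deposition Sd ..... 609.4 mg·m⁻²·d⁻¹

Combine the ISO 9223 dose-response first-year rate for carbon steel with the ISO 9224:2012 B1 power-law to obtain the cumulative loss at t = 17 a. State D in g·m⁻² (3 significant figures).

carbon steel: temperature factor f = -0.054·(2.6) = -0.1404
  Pd branch = 1.77·Pd^0.52·e^(0.02·RH+f) = 43.11 μm/a
  Sd branch = 0.102·Sd^0.62·e^(0.033·RH+0.04·T) = 41.06 μm/a
  sum: 43.11 + 41.06 → r_corr = 84.16 μm/a
Long-term exponent b (ISO 9224 Table 2, B1) = 0.523
  D(17) = 84.16 × 17^0.523 = 84.16 × 4.401 = 370.4 μm
  Mass loss = 370.4 μm × 7.85 g/cm³ = 2907 g·m⁻²

D(17) = 2.91e+03 g·m⁻²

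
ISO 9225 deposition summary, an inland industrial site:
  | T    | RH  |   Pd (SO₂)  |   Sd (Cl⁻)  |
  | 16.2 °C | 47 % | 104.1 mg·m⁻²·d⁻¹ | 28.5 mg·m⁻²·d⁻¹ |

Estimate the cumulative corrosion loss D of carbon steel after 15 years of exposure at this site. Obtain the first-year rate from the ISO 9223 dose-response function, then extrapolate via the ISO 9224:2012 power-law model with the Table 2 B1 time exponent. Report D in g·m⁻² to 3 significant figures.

carbon steel: T>10 °C ⇒ hinge -0.054·(16.2−10) = -0.3348
  Pd branch = 1.77·Pd^0.52·e^(0.02·RH+f) = 36.3 μm/a
  Cl⁻ term: 0.102·28.5^0.62·exp(0.033·47+0.04·16.2) = 7.339
  r_corr = 36.3 + 7.339 = 43.64 μm/a
ISO 9224: D(t) = r_corr · t^b with b = 0.523 (carbon steel, B1)
  D(15) = 43.64 × 15^0.523 = 43.64 × 4.122 = 179.9 μm
  Mass loss = 179.9 μm × 7.85 g/cm³ = 1412 g·m⁻²

D(15) = 1.41e+03 g·m⁻²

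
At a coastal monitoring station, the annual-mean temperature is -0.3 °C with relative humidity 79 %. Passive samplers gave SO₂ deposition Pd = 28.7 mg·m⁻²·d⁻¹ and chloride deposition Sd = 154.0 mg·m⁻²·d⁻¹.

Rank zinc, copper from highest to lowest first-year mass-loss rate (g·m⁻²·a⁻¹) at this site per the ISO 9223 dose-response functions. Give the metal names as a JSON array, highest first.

["zinc", "copper"]

zinc: T≤10 °C ⇒ hinge +0.038·(-0.3−10) = -0.3914
  SO₂ term: 0.0129·28.7^0.44·exp(0.046·79-0.3914) = 1.446
  Cl⁻ term: 0.0175·154.0^0.57·exp(0.008·79+0.085·-0.3) = 0.5667
  sum: 1.446 + 0.5667 → r_corr = 2.013 μm/a
  mass loss = 2.013 μm/a × 7.14 g/cm³ = 14.37 g·m⁻²·a⁻¹
copper: f(T) = +0.126·(T−10) [T≤10 °C] = -1.2978
  Pd branch = 0.0053·Pd^0.26·e^(0.059·RH+f) = 0.3664 μm/a
  Sd branch = 0.01025·Sd^0.27·e^(0.036·RH+0.049·T) = 0.6762 μm/a
  r_corr = 0.3664 + 0.6762 = 1.043 μm/a
  mass loss = 1.043 μm/a × 8.96 g/cm³ = 9.342 g·m⁻²·a⁻¹
Ordering by g·m⁻²·a⁻¹: zinc (14.4) > copper (9.34)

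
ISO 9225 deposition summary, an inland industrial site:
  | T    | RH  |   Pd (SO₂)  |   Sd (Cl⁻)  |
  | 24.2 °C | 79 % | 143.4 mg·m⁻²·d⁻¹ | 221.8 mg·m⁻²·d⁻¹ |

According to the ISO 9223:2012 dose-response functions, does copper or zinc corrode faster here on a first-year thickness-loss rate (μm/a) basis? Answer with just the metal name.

copper: T>10 °C ⇒ hinge -0.080·(24.2−10) = -1.1360
  Pd branch = 0.0053·Pd^0.26·e^(0.059·RH+f) = 0.6544 μm/a
  Cl⁻ term: 0.01025·221.8^0.27·exp(0.036·79+0.049·24.2) = 2.479
  r_corr = 0.6544 + 2.479 = 3.133 μm/a
zinc: temperature factor f = -0.071·(14.2) = -1.0082
  Pd branch = 0.0129·Pd^0.44·e^(0.046·RH+f) = 1.584 μm/a
  Sd branch = 0.0175·Sd^0.57·e^(0.008·RH+0.085·T) = 5.598 μm/a
  sum: 1.584 + 5.598 → r_corr = 7.183 μm/a
Ordering by μm/a: zinc (7.18) > copper (3.13)

zinc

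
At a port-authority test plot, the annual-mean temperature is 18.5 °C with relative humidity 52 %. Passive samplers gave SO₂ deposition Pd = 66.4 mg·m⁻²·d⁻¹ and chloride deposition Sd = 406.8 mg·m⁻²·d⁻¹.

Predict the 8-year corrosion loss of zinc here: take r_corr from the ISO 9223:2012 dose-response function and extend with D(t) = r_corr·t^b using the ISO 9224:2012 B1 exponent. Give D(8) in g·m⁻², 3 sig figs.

zinc: f(T) = -0.071·(T−10) [T>10 °C] = -0.6035
  SO₂ term: 0.0129·66.4^0.44·exp(0.046·52-0.6035) = 0.4887
  Cl⁻ term: 0.0175·406.8^0.57·exp(0.008·52+0.085·18.5) = 3.926
  r_corr = 0.4887 + 3.926 = 4.415 μm/a
Power-law: D(8) = r_corr · 8^0.813
  D(8) = 4.415 × 8^0.813 = 4.415 × 5.423 = 23.94 μm
  Mass loss = 23.94 μm × 7.14 g/cm³ = 170.9 g·m⁻²

D(8) = 171 g·m⁻²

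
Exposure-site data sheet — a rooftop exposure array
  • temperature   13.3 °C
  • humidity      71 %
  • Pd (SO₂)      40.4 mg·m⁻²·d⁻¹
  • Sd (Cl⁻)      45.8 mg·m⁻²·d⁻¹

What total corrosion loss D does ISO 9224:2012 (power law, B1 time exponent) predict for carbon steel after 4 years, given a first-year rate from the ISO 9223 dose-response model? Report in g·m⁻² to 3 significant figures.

carbon steel: temperature factor f = -0.054·(3.3) = -0.1782
  sulphur-dioxide contribution → 41.94 μm/a
  chloride contribution → 19.36 μm/a
  ⇒ r_corr(carbon steel) = 61.3 μm/a
ISO 9224: D(t) = r_corr · t^b with b = 0.523 (carbon steel, B1)
  D(4) = 61.3 × 4^0.523 = 61.3 × 2.065 = 126.6 μm
  Mass loss = 126.6 μm × 7.85 g/cm³ = 993.6 g·m⁻²

D(4) = 994 g·m⁻²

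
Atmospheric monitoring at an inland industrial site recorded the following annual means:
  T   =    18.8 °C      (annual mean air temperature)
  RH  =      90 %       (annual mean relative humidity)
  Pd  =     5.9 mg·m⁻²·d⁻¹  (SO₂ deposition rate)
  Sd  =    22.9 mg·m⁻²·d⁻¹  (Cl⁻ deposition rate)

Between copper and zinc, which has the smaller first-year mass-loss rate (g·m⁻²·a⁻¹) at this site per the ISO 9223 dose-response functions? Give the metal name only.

copper: f(T) = -0.080·(T−10) [T>10 °C] = -0.7040
  SO₂ term: 0.0053·5.9^0.26·exp(0.059·90-0.7040) = 0.8415
  Cl⁻ term: 0.01025·22.9^0.27·exp(0.036·90+0.049·18.8) = 1.531
  r_corr = 0.8415 + 1.531 = 2.373 μm/a
  mass loss = 2.373 μm/a × 8.96 g/cm³ = 21.26 g·m⁻²·a⁻¹
zinc: T>10 °C ⇒ hinge -0.071·(18.8−10) = -0.6248
  Pd branch = 0.0129·Pd^0.44·e^(0.046·RH+f) = 0.9471 μm/a
  Sd branch = 0.0175·Sd^0.57·e^(0.008·RH+0.085·T) = 1.059 μm/a
  sum: 0.9471 + 1.059 → r_corr = 2.006 μm/a
  mass loss = 2.006 μm/a × 7.14 g/cm³ = 14.32 g·m⁻²·a⁻¹
Ordering by g·m⁻²·a⁻¹: copper (21.3) > zinc (14.3)

zinc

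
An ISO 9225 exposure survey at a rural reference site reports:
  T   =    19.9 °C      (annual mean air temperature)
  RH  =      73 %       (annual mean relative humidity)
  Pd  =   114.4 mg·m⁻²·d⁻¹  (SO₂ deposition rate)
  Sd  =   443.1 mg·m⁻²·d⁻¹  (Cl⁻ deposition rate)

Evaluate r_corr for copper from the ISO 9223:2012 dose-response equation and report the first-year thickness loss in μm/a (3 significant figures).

r_corr = 2.56 μm/a

copper: f(T) = -0.080·(T−10) [T>10 °C] = -0.7920
  Pd branch = 0.0053·Pd^0.26·e^(0.059·RH+f) = 0.611 μm/a
  Sd branch = 0.01025·Sd^0.27·e^(0.036·RH+0.049·T) = 1.95 μm/a
  sum: 0.611 + 1.95 → r_corr = 2.561 μm/a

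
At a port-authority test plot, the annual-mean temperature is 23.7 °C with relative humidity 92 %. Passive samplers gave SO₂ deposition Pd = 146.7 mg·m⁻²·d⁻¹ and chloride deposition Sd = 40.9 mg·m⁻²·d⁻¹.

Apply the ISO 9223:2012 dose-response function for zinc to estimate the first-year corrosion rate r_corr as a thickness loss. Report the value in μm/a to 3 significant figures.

r_corr = 5.29 μm/a

zinc: f(T) = -0.071·(T−10) [T>10 °C] = -0.9727
  Pd branch = 0.0129·Pd^0.44·e^(0.046·RH+f) = 3.015 μm/a
  Sd branch = 0.0175·Sd^0.57·e^(0.008·RH+0.085·T) = 2.271 μm/a
  sum: 3.015 + 2.271 → r_corr = 5.286 μm/a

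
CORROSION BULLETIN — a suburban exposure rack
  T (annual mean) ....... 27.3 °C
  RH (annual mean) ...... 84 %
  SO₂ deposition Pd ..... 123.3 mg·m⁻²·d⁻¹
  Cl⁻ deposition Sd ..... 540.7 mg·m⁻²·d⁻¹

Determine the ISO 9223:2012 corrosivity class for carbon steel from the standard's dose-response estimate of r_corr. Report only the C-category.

CX

carbon steel: f(T) = -0.054·(T−10) [T>10 °C] = -0.9342
  Pd branch = 1.77·Pd^0.52·e^(0.02·RH+f) = 45.62 μm/a
  Cl⁻ term: 0.102·540.7^0.62·exp(0.033·84+0.04·27.3) = 240.5
  sum: 45.62 + 240.5 → r_corr = 286.1 μm/a
286 μm/a falls in (200, 700] for carbon steel → category CX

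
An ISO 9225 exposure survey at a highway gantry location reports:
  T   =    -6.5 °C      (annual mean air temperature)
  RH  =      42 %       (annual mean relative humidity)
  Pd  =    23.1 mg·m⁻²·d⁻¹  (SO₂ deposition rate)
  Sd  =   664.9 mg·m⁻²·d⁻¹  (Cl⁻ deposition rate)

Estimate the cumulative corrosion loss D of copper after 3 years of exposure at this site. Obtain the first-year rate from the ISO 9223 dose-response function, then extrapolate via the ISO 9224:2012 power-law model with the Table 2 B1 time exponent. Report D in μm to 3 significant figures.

D(3) = 0.444 μm

copper: f(T) = +0.126·(T−10) [T≤10 °C] = -2.0790
  SO₂ term: 0.0053·23.1^0.26·exp(0.059·42-2.0790) = 0.01787
  Sd branch = 0.01025·Sd^0.27·e^(0.036·RH+0.049·T) = 0.1955 μm/a
  r_corr = 0.01787 + 0.1955 = 0.2134 μm/a
ISO 9224: D(t) = r_corr · t^b with b = 0.667 (copper, B1)
  D(3) = 0.2134 × 3^0.667 = 0.2134 × 2.081 = 0.444 μm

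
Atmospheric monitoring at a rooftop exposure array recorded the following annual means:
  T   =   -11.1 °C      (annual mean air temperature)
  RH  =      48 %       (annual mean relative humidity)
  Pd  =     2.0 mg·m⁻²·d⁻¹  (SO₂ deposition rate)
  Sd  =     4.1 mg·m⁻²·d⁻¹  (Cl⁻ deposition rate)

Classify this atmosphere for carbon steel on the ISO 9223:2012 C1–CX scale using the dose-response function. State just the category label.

carbon steel: temperature factor f = +0.150·(-21.1) = -3.1650
  Pd branch = 1.77·Pd^0.52·e^(0.02·RH+f) = 0.2798 μm/a
  Sd branch = 0.102·Sd^0.62·e^(0.033·RH+0.04·T) = 0.7649 μm/a
  sum: 0.2798 + 0.7649 → r_corr = 1.045 μm/a
Category bounds: 0…1.3 μm/a bracket r_corr ⇒ C1

C1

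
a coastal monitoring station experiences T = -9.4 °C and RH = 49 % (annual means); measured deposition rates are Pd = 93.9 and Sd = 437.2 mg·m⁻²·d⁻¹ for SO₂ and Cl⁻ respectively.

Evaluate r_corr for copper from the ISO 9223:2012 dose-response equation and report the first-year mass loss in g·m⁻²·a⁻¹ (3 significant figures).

r_corr = 1.99 g·m⁻²·a⁻¹

copper: f(T) = +0.126·(T−10) [T≤10 °C] = -2.4444
  sulphur-dioxide contribution → 0.02699 μm/a
  chloride contribution → 0.1949 μm/a
  total first-year rate 0.2219 μm/a
Convert to mass loss: 0.2219 μm/a × 8.96 g/cm³ = 1.988 g·m⁻²·a⁻¹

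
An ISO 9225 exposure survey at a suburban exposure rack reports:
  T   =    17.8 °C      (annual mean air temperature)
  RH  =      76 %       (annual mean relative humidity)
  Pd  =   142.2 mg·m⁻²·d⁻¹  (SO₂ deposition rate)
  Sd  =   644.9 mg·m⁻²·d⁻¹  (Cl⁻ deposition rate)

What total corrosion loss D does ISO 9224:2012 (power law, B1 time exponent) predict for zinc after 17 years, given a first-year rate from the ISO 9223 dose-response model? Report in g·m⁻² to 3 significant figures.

zinc: f(T) = -0.071·(T−10) [T>10 °C] = -0.5538
  SO₂ term: 0.0129·142.2^0.44·exp(0.046·76-0.5538) = 2.166
  Sd branch = 0.0175·Sd^0.57·e^(0.008·RH+0.085·T) = 5.829 μm/a
  r_corr = 2.166 + 5.829 = 7.995 μm/a
Power-law: D(17) = r_corr · 17^0.813
  D(17) = 7.995 × 17^0.813 = 7.995 × 10.01 = 80.01 μm
  Mass loss = 80.01 μm × 7.14 g/cm³ = 571.3 g·m⁻²

D(17) = 571 g·m⁻²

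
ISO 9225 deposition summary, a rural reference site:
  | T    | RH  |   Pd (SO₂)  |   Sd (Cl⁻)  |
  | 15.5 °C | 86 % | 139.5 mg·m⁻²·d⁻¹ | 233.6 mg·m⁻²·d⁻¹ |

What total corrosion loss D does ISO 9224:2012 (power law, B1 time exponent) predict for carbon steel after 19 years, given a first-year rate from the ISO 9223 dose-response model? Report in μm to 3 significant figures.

carbon steel: T>10 °C ⇒ hinge -0.054·(15.5−10) = -0.2970
  sulphur-dioxide contribution → 95.75 μm/a
  chloride contribution → 95.25 μm/a
  ⇒ r_corr(carbon steel) = 191 μm/a
ISO 9224: D(t) = r_corr · t^b with b = 0.523 (carbon steel, B1)
  D(19) = 191 × 19^0.523 = 191 × 4.664 = 890.9 μm

D(19) = 891 μm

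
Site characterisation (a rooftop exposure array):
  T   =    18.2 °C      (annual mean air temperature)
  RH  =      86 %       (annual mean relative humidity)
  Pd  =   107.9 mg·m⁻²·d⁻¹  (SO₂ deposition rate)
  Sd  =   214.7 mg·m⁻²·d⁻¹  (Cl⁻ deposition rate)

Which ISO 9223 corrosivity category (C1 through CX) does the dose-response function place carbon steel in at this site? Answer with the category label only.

C5

carbon steel: T>10 °C ⇒ hinge -0.054·(18.2−10) = -0.4428
  sulphur-dioxide contribution → 72.41 μm/a
  chloride contribution → 100.7 μm/a
  ⇒ r_corr(carbon steel) = 173.1 μm/a
173 μm/a falls in (80, 200] for carbon steel → category C5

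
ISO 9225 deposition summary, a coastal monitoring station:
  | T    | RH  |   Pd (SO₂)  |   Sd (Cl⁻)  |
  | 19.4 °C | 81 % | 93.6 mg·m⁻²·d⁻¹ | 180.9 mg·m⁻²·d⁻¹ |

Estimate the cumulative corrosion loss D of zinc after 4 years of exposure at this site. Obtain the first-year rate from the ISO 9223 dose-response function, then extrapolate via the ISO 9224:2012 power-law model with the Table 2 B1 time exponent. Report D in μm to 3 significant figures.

D(4) = 16.6 μm

zinc: T>10 °C ⇒ hinge -0.071·(19.4−10) = -0.6674
  Pd branch = 0.0129·Pd^0.44·e^(0.046·RH+f) = 2.024 μm/a
  Cl⁻ term: 0.0175·180.9^0.57·exp(0.008·81+0.085·19.4) = 3.368
  r_corr = 2.024 + 3.368 = 5.392 μm/a
ISO 9224: D(t) = r_corr · t^b with b = 0.813 (zinc, B1)
  D(4) = 5.392 × 4^0.813 = 5.392 × 3.087 = 16.64 μm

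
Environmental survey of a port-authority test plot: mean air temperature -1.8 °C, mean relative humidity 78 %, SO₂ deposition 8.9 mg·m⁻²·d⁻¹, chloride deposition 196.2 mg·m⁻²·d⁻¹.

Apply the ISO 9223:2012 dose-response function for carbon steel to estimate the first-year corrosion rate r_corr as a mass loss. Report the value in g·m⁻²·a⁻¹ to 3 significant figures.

carbon steel: f(T) = +0.150·(T−10) [T≤10 °C] = -1.7700
  Pd branch = 1.77·Pd^0.52·e^(0.02·RH+f) = 4.472 μm/a
  Cl⁻ term: 0.102·196.2^0.62·exp(0.033·78+0.04·-1.8) = 32.86
  r_corr = 4.472 + 32.86 = 37.33 μm/a
Convert to mass loss: 37.33 μm/a × 7.85 g/cm³ = 293.1 g·m⁻²·a⁻¹

r_corr = 293 g·m⁻²·a⁻¹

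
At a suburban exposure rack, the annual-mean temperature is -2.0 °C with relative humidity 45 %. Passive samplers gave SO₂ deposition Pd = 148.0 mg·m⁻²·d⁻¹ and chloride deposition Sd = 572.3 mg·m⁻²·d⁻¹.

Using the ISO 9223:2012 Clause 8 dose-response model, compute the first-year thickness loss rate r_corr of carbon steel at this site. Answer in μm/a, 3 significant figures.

carbon steel: T≤10 °C ⇒ hinge +0.150·(-2.0−10) = -1.8000
  Pd branch = 1.77·Pd^0.52·e^(0.02·RH+f) = 9.675 μm/a
  Sd branch = 0.102·Sd^0.62·e^(0.033·RH+0.04·T) = 21.31 μm/a
  r_corr = 9.675 + 21.31 = 30.98 μm/a

r_corr = 31.0 μm/a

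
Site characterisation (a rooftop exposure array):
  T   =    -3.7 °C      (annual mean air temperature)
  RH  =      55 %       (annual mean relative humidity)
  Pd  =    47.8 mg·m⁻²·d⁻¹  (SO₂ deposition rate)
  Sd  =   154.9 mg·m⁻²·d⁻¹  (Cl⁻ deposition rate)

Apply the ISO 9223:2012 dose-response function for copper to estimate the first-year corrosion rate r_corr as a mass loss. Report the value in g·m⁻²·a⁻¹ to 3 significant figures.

copper: temperature factor f = +0.126·(-13.7) = -1.7262
  SO₂ term: 0.0053·47.8^0.26·exp(0.059·55-1.7262) = 0.06615
  Cl⁻ term: 0.01025·154.9^0.27·exp(0.036·55+0.049·-3.7) = 0.2417
  r_corr = 0.06615 + 0.2417 = 0.3078 μm/a
Convert to mass loss: 0.3078 μm/a × 8.96 g/cm³ = 2.758 g·m⁻²·a⁻¹

r_corr = 2.76 g·m⁻²·a⁻¹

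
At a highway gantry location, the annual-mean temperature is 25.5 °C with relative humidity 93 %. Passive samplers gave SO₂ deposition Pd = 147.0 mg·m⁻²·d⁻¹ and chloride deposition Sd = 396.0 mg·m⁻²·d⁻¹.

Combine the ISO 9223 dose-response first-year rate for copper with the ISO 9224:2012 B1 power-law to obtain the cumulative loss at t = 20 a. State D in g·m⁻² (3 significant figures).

copper: T>10 °C ⇒ hinge -0.080·(25.5−10) = -1.2400
  sulphur-dioxide contribution → 1.356 μm/a
  chloride contribution → 5.114 μm/a
  total first-year rate 6.47 μm/a
ISO 9224: D(t) = r_corr · t^b with b = 0.667 (copper, B1)
  D(20) = 6.47 × 20^0.667 = 6.47 × 7.375 = 47.72 μm
  Mass loss = 47.72 μm × 8.96 g/cm³ = 427.6 g·m⁻²

D(20) = 428 g·m⁻²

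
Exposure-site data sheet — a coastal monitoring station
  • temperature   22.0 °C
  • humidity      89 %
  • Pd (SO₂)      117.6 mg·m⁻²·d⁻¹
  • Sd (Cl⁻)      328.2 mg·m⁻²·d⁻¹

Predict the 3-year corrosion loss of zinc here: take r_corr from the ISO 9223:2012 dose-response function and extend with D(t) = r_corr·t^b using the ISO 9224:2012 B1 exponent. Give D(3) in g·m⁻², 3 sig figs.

D(3) = 157 g·m⁻²

zinc: T>10 °C ⇒ hinge -0.071·(22.0−10) = -0.8520
  sulphur-dioxide contribution → 2.689 μm/a
  chloride contribution → 6.289 μm/a
  total first-year rate 8.978 μm/a
Long-term exponent b (ISO 9224 Table 2, B1) = 0.813
  D(3) = 8.978 × 3^0.813 = 8.978 × 2.443 = 21.93 μm
  Mass loss = 21.93 μm × 7.14 g/cm³ = 156.6 g·m⁻²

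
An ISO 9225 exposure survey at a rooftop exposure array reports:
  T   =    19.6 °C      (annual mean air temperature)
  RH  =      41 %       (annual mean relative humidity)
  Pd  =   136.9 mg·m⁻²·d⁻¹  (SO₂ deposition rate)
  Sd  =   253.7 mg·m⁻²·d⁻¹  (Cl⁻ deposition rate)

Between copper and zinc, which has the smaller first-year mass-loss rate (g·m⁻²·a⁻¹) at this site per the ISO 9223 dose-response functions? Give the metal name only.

copper

copper: f(T) = -0.080·(T−10) [T>10 °C] = -0.7680
  SO₂ term: 0.0053·136.9^0.26·exp(0.059·41-0.7680) = 0.09926
  Sd branch = 0.01025·Sd^0.27·e^(0.036·RH+0.049·T) = 0.5224 μm/a
  sum: 0.09926 + 0.5224 → r_corr = 0.6217 μm/a
  mass loss = 0.6217 μm/a × 8.96 g/cm³ = 5.57 g·m⁻²·a⁻¹
zinc: T>10 °C ⇒ hinge -0.071·(19.6−10) = -0.6816
  Pd branch = 0.0129·Pd^0.44·e^(0.046·RH+f) = 0.3747 μm/a
  Cl⁻ term: 0.0175·253.7^0.57·exp(0.008·41+0.085·19.6) = 3.016
  sum: 0.3747 + 3.016 → r_corr = 3.391 μm/a
  mass loss = 3.391 μm/a × 7.14 g/cm³ = 24.21 g·m⁻²·a⁻¹
Ordering by g·m⁻²·a⁻¹: zinc (24.2) > copper (5.57)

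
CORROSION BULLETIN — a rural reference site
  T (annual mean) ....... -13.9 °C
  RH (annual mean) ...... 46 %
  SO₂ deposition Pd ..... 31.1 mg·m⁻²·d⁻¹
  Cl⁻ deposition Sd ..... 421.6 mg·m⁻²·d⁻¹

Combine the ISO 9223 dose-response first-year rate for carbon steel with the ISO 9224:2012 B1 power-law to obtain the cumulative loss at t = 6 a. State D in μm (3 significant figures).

D(6) = 30.8 μm

carbon steel: temperature factor f = +0.150·(-23.9) = -3.5850
  Pd branch = 1.77·Pd^0.52·e^(0.02·RH+f) = 0.7359 μm/a
  Cl⁻ term: 0.102·421.6^0.62·exp(0.033·46+0.04·-13.9) = 11.32
  r_corr = 0.7359 + 11.32 = 12.06 μm/a
Long-term exponent b (ISO 9224 Table 2, B1) = 0.523
  D(6) = 12.06 × 6^0.523 = 12.06 × 2.553 = 30.77 μm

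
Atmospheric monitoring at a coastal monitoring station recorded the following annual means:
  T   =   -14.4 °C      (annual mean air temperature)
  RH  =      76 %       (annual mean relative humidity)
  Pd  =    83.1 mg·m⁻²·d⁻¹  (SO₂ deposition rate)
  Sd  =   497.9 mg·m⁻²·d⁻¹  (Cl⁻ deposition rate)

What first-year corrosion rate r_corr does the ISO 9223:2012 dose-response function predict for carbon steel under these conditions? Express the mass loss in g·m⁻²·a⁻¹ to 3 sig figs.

r_corr = 276 g·m⁻²·a⁻¹

carbon steel: temperature factor f = +0.150·(-24.4) = -3.6600
  Pd branch = 1.77·Pd^0.52·e^(0.02·RH+f) = 2.074 μm/a
  Cl⁻ term: 0.102·497.9^0.62·exp(0.033·76+0.04·-14.4) = 33.1
  r_corr = 2.074 + 33.1 = 35.18 μm/a
Convert to mass loss: 35.18 μm/a × 7.85 g/cm³ = 276.1 g·m⁻²·a⁻¹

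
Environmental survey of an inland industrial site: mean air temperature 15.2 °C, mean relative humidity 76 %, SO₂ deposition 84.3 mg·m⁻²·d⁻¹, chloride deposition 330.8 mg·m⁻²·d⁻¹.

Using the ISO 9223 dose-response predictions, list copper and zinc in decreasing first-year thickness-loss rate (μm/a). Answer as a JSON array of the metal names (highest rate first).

["zinc", "copper"]

copper: temperature factor f = -0.080·(5.2) = -0.4160
  SO₂ term: 0.0053·84.3^0.26·exp(0.059·76-0.4160) = 0.9811
  Sd branch = 0.01025·Sd^0.27·e^(0.036·RH+0.049·T) = 1.595 μm/a
  sum: 0.9811 + 1.595 → r_corr = 2.576 μm/a
zinc: temperature factor f = -0.071·(5.2) = -0.3692
  SO₂ term: 0.0129·84.3^0.44·exp(0.046·76-0.3692) = 2.07
  Sd branch = 0.0175·Sd^0.57·e^(0.008·RH+0.085·T) = 3.194 μm/a
  r_corr = 2.07 + 3.194 = 5.264 μm/a
Ordering by μm/a: zinc (5.26) > copper (2.58)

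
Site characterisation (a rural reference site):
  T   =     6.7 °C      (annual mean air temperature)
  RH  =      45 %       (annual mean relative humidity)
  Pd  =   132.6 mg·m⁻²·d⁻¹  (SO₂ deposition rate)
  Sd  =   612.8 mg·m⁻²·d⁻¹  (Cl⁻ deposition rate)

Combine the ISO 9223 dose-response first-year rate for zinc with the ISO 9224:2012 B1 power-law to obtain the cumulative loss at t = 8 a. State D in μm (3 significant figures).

D(8) = 13.5 μm

zinc: T≤10 °C ⇒ hinge +0.038·(6.7−10) = -0.1254
  Pd branch = 0.0129·Pd^0.44·e^(0.046·RH+f) = 0.7745 μm/a
  Sd branch = 0.0175·Sd^0.57·e^(0.008·RH+0.085·T) = 1.72 μm/a
  r_corr = 0.7745 + 1.72 = 2.494 μm/a
Long-term exponent b (ISO 9224 Table 2, B1) = 0.813
  D(8) = 2.494 × 8^0.813 = 2.494 × 5.423 = 13.53 μm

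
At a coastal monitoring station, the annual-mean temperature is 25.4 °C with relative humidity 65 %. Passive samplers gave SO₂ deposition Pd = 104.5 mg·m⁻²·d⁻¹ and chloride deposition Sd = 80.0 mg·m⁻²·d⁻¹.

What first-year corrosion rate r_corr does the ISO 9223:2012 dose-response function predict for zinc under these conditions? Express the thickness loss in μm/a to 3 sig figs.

zinc: f(T) = -0.071·(T−10) [T>10 °C] = -1.0934
  sulphur-dioxide contribution → 0.6648 μm/a
  chloride contribution → 3.099 μm/a
  total first-year rate 3.764 μm/a

r_corr = 3.76 μm/a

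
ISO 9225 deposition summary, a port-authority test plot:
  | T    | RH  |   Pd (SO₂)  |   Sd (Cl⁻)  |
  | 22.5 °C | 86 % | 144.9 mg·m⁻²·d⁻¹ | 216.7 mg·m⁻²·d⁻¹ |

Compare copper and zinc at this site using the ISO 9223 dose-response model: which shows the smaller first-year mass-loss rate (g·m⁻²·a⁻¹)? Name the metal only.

copper

copper: T>10 °C ⇒ hinge -0.080·(22.5−10) = -1.0000
  sulphur-dioxide contribution → 1.136 μm/a
  chloride contribution → 2.916 μm/a
  ⇒ r_corr(copper) = 4.052 μm/a
  mass loss = 4.052 μm/a × 8.96 g/cm³ = 36.31 g·m⁻²·a⁻¹
zinc: f(T) = -0.071·(T−10) [T>10 °C] = -0.8875
  sulphur-dioxide contribution → 2.478 μm/a
  chloride contribution → 5.057 μm/a
  total first-year rate 7.535 μm/a
  mass loss = 7.535 μm/a × 7.14 g/cm³ = 53.8 g·m⁻²·a⁻¹
Ordering by g·m⁻²·a⁻¹: zinc (53.8) > copper (36.3)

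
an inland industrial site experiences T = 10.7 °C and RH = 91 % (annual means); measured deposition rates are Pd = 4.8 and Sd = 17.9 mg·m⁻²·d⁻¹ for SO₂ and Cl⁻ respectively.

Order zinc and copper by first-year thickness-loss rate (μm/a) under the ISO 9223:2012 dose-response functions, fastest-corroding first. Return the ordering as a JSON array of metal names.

["copper", "zinc"]

zinc: T>10 °C ⇒ hinge -0.071·(10.7−10) = -0.0497
  sulphur-dioxide contribution → 1.61 μm/a
  chloride contribution → 0.4659 μm/a
  ⇒ r_corr(zinc) = 2.075 μm/a
copper: f(T) = -0.080·(T−10) [T>10 °C] = -0.0560
  sulphur-dioxide contribution → 1.617 μm/a
  chloride contribution → 0.9987 μm/a
  total first-year rate 2.616 μm/a
Ordering by μm/a: copper (2.62) > zinc (2.08)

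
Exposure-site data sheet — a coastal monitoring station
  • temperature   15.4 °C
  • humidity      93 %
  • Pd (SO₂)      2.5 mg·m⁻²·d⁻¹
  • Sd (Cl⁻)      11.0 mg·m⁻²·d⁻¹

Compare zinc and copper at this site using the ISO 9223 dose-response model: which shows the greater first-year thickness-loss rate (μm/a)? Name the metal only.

zinc: f(T) = -0.071·(T−10) [T>10 °C] = -0.3834
  SO₂ term: 0.0129·2.5^0.44·exp(0.046·93-0.3834) = 0.9486
  Cl⁻ term: 0.0175·11.0^0.57·exp(0.008·93+0.085·15.4) = 0.5349
  sum: 0.9486 + 0.5349 → r_corr = 1.483 μm/a
copper: f(T) = -0.080·(T−10) [T>10 °C] = -0.4320
  SO₂ term: 0.0053·2.5^0.26·exp(0.059·93-0.4320) = 1.055
  Sd branch = 0.01025·Sd^0.27·e^(0.036·RH+0.049·T) = 1.185 μm/a
  sum: 1.055 + 1.185 → r_corr = 2.239 μm/a
Ordering by μm/a: copper (2.24) > zinc (1.48)

copper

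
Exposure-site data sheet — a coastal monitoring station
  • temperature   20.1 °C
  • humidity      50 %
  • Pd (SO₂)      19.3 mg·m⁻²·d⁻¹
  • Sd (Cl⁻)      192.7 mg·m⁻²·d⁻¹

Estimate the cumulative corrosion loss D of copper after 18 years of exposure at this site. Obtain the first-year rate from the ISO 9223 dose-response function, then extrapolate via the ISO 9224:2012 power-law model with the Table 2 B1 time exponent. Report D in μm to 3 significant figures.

D(18) = 5.39 μm

copper: f(T) = -0.080·(T−10) [T>10 °C] = -0.8080
  SO₂ term: 0.0053·19.3^0.26·exp(0.059·50-0.8080) = 0.09745
  Cl⁻ term: 0.01025·192.7^0.27·exp(0.036·50+0.049·20.1) = 0.6872
  sum: 0.09745 + 0.6872 → r_corr = 0.7847 μm/a
ISO 9224: D(t) = r_corr · t^b with b = 0.667 (copper, B1)
  D(18) = 0.7847 × 18^0.667 = 0.7847 × 6.875 = 5.395 μm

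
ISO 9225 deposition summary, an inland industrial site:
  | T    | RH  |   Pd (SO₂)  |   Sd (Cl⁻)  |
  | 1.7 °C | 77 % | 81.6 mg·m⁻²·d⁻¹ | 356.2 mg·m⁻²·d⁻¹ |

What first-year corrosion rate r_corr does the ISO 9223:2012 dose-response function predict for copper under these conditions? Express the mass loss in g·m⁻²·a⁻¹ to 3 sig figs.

copper: f(T) = +0.126·(T−10) [T≤10 °C] = -1.0458
  SO₂ term: 0.0053·81.6^0.26·exp(0.059·77-1.0458) = 0.5497
  Cl⁻ term: 0.01025·356.2^0.27·exp(0.036·77+0.049·1.7) = 0.8704
  sum: 0.5497 + 0.8704 → r_corr = 1.42 μm/a
Convert to mass loss: 1.42 μm/a × 8.96 g/cm³ = 12.72 g·m⁻²·a⁻¹

r_corr = 12.7 g·m⁻²·a⁻¹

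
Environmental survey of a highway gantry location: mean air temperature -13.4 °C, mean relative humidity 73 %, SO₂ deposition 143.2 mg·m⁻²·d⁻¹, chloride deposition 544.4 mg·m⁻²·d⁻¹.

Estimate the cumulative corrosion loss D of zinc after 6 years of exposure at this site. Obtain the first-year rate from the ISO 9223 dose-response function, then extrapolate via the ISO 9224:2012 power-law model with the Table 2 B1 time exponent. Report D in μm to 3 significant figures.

zinc: T≤10 °C ⇒ hinge +0.038·(-13.4−10) = -0.8892
  sulphur-dioxide contribution → 1.353 μm/a
  chloride contribution → 0.3643 μm/a
  total first-year rate 1.718 μm/a
Long-term exponent b (ISO 9224 Table 2, B1) = 0.813
  D(6) = 1.718 × 6^0.813 = 1.718 × 4.292 = 7.372 μm

D(6) = 7.37 μm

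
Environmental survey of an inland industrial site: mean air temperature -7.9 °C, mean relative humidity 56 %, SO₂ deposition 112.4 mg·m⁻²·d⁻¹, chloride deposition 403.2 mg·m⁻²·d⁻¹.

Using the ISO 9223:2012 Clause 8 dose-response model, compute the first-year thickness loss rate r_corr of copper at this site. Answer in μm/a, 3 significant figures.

r_corr = 0.316 μm/a

copper: temperature factor f = +0.126·(-17.9) = -2.2554
  SO₂ term: 0.0053·112.4^0.26·exp(0.059·56-2.2554) = 0.05163
  Cl⁻ term: 0.01025·403.2^0.27·exp(0.036·56+0.049·-7.9) = 0.264
  r_corr = 0.05163 + 0.264 = 0.3156 μm/a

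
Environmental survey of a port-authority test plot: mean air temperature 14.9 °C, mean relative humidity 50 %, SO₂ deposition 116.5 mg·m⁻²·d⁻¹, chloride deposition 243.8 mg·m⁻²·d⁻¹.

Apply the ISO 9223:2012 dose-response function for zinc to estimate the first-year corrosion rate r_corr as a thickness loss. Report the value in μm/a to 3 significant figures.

r_corr = 2.86 μm/a

zinc: T>10 °C ⇒ hinge -0.071·(14.9−10) = -0.3479
  sulphur-dioxide contribution → 0.7372 μm/a
  chloride contribution → 2.125 μm/a
  total first-year rate 2.862 μm/a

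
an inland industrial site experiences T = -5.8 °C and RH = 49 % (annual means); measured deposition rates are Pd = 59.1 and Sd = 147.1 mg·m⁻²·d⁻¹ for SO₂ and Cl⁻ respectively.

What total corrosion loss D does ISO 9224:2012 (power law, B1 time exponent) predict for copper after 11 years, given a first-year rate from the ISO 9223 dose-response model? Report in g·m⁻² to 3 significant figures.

D(11) = 9.35 g·m⁻²

copper: T≤10 °C ⇒ hinge +0.126·(-5.8−10) = -1.9908
  sulphur-dioxide contribution → 0.03766 μm/a
  chloride contribution → 0.1732 μm/a
  ⇒ r_corr(copper) = 0.2109 μm/a
ISO 9224: D(t) = r_corr · t^b with b = 0.667 (copper, B1)
  D(11) = 0.2109 × 11^0.667 = 0.2109 × 4.95 = 1.044 μm
  Mass loss = 1.044 μm × 8.96 g/cm³ = 9.354 g·m⁻²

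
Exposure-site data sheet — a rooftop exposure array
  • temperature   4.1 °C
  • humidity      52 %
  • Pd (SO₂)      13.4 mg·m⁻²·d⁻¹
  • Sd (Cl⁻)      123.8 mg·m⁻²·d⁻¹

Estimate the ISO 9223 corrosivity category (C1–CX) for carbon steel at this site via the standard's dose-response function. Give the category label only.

C2

carbon steel: temperature factor f = +0.150·(-5.9) = -0.8850
  Pd branch = 1.77·Pd^0.52·e^(0.02·RH+f) = 7.969 μm/a
  Sd branch = 0.102·Sd^0.62·e^(0.033·RH+0.04·T) = 13.26 μm/a
  sum: 7.969 + 13.26 → r_corr = 21.23 μm/a
21.2 μm/a falls in (1.3, 25] for carbon steel → category C2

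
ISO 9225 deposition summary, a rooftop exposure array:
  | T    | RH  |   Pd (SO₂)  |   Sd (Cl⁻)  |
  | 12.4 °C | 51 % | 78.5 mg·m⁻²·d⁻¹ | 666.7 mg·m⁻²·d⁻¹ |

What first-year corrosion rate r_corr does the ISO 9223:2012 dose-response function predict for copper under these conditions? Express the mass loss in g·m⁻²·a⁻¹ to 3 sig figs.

r_corr = 8.59 g·m⁻²·a⁻¹

copper: f(T) = -0.080·(T−10) [T>10 °C] = -0.1920
  sulphur-dioxide contribution → 0.2756 μm/a
  chloride contribution → 0.683 μm/a
  total first-year rate 0.9587 μm/a
Convert to mass loss: 0.9587 μm/a × 8.96 g/cm³ = 8.59 g·m⁻²·a⁻¹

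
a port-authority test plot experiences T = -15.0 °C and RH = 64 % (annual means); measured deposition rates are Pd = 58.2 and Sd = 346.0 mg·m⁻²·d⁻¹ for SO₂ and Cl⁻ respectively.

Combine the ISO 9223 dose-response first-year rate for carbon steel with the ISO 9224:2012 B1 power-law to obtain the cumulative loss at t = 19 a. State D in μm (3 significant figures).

D(19) = 86.7 μm

carbon steel: temperature factor f = +0.150·(-25.0) = -3.7500
  Pd branch = 1.77·Pd^0.52·e^(0.02·RH+f) = 1.239 μm/a
  Sd branch = 0.102·Sd^0.62·e^(0.033·RH+0.04·T) = 17.36 μm/a
  r_corr = 1.239 + 17.36 = 18.6 μm/a
Long-term exponent b (ISO 9224 Table 2, B1) = 0.523
  D(19) = 18.6 × 19^0.523 = 18.6 × 4.664 = 86.74 μm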